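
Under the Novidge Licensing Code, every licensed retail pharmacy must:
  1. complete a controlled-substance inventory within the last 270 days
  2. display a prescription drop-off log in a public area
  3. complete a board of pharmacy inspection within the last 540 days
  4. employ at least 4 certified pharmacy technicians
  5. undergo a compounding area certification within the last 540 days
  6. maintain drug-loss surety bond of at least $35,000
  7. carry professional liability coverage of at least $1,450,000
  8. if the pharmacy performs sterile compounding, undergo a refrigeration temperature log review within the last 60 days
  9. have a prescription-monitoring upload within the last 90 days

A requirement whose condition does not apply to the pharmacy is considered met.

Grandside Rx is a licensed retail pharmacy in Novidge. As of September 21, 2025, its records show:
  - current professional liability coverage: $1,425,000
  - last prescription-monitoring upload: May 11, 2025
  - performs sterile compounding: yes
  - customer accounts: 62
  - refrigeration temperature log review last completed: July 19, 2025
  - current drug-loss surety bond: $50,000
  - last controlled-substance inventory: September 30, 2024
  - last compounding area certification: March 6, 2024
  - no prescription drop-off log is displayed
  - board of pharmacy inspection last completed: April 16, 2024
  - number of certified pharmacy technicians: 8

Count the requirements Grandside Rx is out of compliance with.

6

1. controlled-substance inventory 356 days ago vs limit 270 → not met
2. prescription drop-off log absent → not met
3. board of pharmacy inspection 523 days ago vs limit 540 → met
4. certified pharmacy technicians 8 ≥ 4 → met
5. compounding area certification 564 days ago vs limit 540 → not met
6. drug-loss surety bond $50,000 ≥ $35,000 → met
7. professional liability coverage $1,425,000 < $1,450,000 → not met
8. condition 'performs sterile compounding' holds; refrigeration temperature log review 64 days ago vs limit 60 → not met
9. prescription-monitoring upload 133 days ago vs limit 90 → not met
Not met: 6 of 9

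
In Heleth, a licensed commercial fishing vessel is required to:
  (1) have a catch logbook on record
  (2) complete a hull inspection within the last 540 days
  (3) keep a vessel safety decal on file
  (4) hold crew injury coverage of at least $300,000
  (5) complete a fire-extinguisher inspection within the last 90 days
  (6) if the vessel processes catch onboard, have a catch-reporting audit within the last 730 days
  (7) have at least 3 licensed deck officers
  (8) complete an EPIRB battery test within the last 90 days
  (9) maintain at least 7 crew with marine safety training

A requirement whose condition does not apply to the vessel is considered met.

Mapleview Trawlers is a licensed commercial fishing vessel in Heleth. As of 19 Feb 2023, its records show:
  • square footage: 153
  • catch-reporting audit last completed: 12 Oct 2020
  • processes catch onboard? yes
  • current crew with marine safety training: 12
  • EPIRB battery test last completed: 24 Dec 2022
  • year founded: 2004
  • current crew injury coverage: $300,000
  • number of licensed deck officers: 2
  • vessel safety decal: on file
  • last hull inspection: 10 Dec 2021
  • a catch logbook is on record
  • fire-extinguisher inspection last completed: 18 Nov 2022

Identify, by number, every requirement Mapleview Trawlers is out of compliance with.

5, 6, 7

1. catch logbook present → met
2. hull inspection 436 days ago vs limit 540 → met
3. vessel safety decal present → met
4. crew injury coverage $300,000 ≥ $300,000 → met
5. fire-extinguisher inspection 93 days ago vs limit 90 → not met
6. condition 'processes catch onboard' holds; catch-reporting audit 860 days ago vs limit 730 → not met
7. licensed deck officers 2 < 3 → not met
8. EPIRB battery test 57 days ago vs limit 90 → met
9. crew with marine safety training 12 ≥ 7 → met
Not met: 5, 6, 7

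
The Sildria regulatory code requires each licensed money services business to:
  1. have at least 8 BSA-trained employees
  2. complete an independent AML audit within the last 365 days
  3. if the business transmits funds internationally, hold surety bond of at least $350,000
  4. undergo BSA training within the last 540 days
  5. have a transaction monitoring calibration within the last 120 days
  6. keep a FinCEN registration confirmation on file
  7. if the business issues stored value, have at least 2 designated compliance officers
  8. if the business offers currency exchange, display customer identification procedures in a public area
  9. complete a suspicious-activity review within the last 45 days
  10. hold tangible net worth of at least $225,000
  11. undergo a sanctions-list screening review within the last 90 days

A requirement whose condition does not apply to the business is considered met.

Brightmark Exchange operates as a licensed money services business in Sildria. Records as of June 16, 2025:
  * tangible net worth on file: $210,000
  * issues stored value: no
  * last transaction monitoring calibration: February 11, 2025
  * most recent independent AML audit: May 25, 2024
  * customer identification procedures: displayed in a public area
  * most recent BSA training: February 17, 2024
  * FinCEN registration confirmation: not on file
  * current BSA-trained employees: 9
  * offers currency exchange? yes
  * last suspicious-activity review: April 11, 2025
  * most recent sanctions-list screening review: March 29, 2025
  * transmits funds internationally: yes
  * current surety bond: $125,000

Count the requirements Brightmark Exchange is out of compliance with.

6

1. BSA-trained employees 9 ≥ 8 → met
2. independent AML audit 387 days ago vs limit 365 → not met
3. condition 'transmits funds internationally' holds; surety bond $125,000 < $350,000 → not met
4. BSA training 485 days ago vs limit 540 → met
5. transaction monitoring calibration 125 days ago vs limit 120 → not met
6. FinCEN registration confirmation absent → not met
7. condition 'issues stored value' does not hold → requirement n/a → met
8. condition 'offers currency exchange' holds; customer identification procedures present → met
9. suspicious-activity review 66 days ago vs limit 45 → not met
10. tangible net worth $210,000 < $225,000 → not met
11. sanctions-list screening review 79 days ago vs limit 90 → met
Not met: 6 of 11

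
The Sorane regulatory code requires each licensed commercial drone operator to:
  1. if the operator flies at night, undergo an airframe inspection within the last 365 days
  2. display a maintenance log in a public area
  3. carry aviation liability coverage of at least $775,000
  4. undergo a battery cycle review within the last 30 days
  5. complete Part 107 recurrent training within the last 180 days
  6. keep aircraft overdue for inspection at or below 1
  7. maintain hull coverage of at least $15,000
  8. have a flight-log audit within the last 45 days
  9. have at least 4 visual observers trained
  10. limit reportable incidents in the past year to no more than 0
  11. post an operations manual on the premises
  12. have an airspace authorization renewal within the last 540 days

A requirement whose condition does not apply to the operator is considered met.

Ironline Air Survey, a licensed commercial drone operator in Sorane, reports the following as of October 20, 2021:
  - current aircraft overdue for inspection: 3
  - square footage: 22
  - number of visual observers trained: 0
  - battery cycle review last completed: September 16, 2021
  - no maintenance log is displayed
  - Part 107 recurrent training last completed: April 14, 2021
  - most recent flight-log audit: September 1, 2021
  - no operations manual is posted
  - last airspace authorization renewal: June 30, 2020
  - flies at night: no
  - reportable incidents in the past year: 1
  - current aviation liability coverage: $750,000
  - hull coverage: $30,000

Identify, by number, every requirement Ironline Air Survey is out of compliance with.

2, 3, 4, 5, 6, 8, 9, 10, 11

1. condition 'flies at night' does not hold → requirement n/a → met
2. maintenance log absent → not met
3. aviation liability coverage $750,000 < $775,000 → not met
4. battery cycle review 34 days ago vs limit 30 → not met
5. Part 107 recurrent training 189 days ago vs limit 180 → not met
6. aircraft overdue for inspection 3 > 1 → not met
7. hull coverage $30,000 ≥ $15,000 → met
8. flight-log audit 49 days ago vs limit 45 → not met
9. visual observers trained 0 < 4 → not met
10. reportable incidents in the past year 1 > 0 → not met
11. operations manual absent → not met
12. airspace authorization renewal 477 days ago vs limit 540 → met
Not met: 2, 3, 4, 5, 6, 8, 9, 10, 11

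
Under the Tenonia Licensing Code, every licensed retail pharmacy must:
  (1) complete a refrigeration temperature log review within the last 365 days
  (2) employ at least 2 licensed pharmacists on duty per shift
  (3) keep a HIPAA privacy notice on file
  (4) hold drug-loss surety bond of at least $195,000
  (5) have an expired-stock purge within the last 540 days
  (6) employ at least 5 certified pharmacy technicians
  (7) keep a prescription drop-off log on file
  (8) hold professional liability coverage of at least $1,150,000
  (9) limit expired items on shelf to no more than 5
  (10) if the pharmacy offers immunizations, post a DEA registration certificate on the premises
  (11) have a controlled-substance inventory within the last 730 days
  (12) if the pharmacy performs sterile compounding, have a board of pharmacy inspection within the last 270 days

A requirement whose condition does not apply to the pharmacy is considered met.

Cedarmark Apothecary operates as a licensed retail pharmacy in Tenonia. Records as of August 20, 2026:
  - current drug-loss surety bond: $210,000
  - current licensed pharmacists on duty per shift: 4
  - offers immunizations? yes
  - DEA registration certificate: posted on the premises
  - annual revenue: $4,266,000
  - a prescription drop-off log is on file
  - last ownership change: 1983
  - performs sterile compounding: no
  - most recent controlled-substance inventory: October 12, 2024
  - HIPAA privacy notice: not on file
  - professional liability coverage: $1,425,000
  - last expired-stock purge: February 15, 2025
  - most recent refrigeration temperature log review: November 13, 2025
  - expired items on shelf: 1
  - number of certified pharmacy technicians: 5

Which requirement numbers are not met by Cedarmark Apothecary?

1. refrigeration temperature log review 280 days ago vs limit 365 → met
2. licensed pharmacists on duty per shift 4 ≥ 2 → met
3. HIPAA privacy notice absent → not met
4. drug-loss surety bond $210,000 ≥ $195,000 → met
5. expired-stock purge 551 days ago vs limit 540 → not met
6. certified pharmacy technicians 5 ≥ 5 → met
7. prescription drop-off log present → met
8. professional liability coverage $1,425,000 ≥ $1,150,000 → met
9. expired items on shelf 1 ≤ 5 → met
10. condition 'offers immunizations' holds; DEA registration certificate present → met
11. controlled-substance inventory 677 days ago vs limit 730 → met
12. condition 'performs sterile compounding' does not hold → requirement n/a → met
Not met: 3, 5

3, 5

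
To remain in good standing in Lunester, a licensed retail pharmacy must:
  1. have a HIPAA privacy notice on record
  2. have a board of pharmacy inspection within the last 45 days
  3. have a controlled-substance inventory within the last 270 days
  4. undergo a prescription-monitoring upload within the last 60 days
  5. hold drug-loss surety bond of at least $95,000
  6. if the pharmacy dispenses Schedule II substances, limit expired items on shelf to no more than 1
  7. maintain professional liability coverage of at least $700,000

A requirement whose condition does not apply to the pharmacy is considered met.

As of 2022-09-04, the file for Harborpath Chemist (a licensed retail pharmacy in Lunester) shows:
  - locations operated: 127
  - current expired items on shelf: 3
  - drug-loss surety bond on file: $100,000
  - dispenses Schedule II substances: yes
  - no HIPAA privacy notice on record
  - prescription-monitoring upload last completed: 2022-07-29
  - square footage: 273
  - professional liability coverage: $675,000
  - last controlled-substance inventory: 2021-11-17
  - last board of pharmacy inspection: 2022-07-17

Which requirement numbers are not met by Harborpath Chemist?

1. HIPAA privacy notice absent → not met
2. board of pharmacy inspection 49 days ago vs limit 45 → not met
3. controlled-substance inventory 291 days ago vs limit 270 → not met
4. prescription-monitoring upload 37 days ago vs limit 60 → met
5. drug-loss surety bond $100,000 ≥ $95,000 → met
6. condition 'dispenses Schedule II substances' holds; expired items on shelf 3 > 1 → not met
7. professional liability coverage $675,000 < $700,000 → not met
Not met: 1, 2, 3, 6, 7

1, 2, 3, 6, 7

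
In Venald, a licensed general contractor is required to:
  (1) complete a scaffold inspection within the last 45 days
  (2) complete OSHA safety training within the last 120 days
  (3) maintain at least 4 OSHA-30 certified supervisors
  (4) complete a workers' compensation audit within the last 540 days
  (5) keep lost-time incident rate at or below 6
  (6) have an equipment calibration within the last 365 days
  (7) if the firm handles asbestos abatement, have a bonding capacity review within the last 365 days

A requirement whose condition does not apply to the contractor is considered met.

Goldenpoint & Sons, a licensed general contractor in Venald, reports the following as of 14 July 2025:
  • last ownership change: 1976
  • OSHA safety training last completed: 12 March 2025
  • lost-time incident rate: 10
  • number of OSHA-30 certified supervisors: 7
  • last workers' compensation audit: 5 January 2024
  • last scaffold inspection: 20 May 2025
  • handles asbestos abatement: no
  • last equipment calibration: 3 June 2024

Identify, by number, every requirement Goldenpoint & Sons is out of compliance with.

1, 2, 4, 5, 6

1. scaffold inspection 55 days ago vs limit 45 → not met
2. OSHA safety training 124 days ago vs limit 120 → not met
3. OSHA-30 certified supervisors 7 ≥ 4 → met
4. workers' compensation audit 556 days ago vs limit 540 → not met
5. lost-time incident rate 10 > 6 → not met
6. equipment calibration 406 days ago vs limit 365 → not met
7. condition 'handles asbestos abatement' does not hold → requirement n/a → met
Not met: 1, 2, 4, 5, 6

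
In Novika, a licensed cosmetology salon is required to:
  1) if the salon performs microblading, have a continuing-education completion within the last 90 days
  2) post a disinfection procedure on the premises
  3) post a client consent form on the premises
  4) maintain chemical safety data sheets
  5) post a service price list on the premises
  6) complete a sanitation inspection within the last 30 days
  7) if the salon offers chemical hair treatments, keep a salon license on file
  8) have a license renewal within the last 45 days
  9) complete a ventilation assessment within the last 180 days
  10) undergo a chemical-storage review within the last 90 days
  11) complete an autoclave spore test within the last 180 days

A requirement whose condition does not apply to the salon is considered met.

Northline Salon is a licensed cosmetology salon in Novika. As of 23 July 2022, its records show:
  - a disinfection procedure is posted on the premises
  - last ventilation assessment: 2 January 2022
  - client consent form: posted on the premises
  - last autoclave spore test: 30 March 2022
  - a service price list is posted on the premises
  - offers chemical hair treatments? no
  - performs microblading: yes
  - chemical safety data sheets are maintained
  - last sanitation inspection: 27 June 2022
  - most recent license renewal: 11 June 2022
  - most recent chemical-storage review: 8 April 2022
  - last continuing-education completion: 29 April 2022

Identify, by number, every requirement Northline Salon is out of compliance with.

1. condition 'performs microblading' holds; continuing-education completion 85 days ago vs limit 90 → met
2. disinfection procedure present → met
3. client consent form present → met
4. chemical safety data sheets present → met
5. service price list present → met
6. sanitation inspection 26 days ago vs limit 30 → met
7. condition 'offers chemical hair treatments' does not hold → requirement n/a → met
8. license renewal 42 days ago vs limit 45 → met
9. ventilation assessment 202 days ago vs limit 180 → not met
10. chemical-storage review 106 days ago vs limit 90 → not met
11. autoclave spore test 115 days ago vs limit 180 → met
Not met: 9, 10

9, 10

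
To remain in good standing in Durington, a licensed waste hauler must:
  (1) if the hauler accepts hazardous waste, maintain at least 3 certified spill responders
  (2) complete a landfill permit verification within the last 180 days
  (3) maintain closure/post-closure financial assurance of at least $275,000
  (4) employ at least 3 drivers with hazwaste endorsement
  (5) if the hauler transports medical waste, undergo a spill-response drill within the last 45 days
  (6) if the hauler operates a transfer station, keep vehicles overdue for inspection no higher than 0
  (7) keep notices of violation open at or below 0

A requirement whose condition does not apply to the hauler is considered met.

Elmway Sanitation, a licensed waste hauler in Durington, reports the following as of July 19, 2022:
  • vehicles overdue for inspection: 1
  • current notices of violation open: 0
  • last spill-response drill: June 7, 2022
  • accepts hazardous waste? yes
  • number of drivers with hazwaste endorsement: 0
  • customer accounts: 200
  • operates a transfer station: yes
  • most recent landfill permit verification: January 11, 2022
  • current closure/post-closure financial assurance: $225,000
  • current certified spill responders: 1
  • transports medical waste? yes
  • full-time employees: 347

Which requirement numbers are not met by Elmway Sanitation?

1, 2, 3, 4, 6

1. condition 'accepts hazardous waste' holds; certified spill responders 1 < 3 → not met
2. landfill permit verification 189 days ago vs limit 180 → not met
3. closure/post-closure financial assurance $225,000 < $275,000 → not met
4. drivers with hazwaste endorsement 0 < 3 → not met
5. condition 'transports medical waste' holds; spill-response drill 42 days ago vs limit 45 → met
6. condition 'operates a transfer station' holds; vehicles overdue for inspection 1 > 0 → not met
7. notices of violation open 0 ≤ 0 → met
Not met: 1, 2, 3, 4, 6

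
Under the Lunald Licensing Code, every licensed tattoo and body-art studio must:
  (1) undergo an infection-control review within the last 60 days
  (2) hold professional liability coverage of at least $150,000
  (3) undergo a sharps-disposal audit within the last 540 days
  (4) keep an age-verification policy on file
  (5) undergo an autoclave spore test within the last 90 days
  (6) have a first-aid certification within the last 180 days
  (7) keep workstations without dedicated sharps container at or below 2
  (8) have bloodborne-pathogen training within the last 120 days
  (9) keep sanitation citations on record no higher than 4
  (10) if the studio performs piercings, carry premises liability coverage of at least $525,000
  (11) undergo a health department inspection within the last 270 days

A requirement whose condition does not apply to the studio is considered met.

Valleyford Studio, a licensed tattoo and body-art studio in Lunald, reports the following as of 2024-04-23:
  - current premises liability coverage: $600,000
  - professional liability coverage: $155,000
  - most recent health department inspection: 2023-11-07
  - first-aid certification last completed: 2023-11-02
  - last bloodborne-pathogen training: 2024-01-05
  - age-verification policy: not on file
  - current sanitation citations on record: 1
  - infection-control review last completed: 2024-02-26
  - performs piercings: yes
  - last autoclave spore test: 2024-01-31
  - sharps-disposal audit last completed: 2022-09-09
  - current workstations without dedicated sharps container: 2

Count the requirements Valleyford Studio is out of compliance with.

2

1. infection-control review 57 days ago vs limit 60 → met
2. professional liability coverage $155,000 ≥ $150,000 → met
3. sharps-disposal audit 592 days ago vs limit 540 → not met
4. age-verification policy absent → not met
5. autoclave spore test 83 days ago vs limit 90 → met
6. first-aid certification 173 days ago vs limit 180 → met
7. workstations without dedicated sharps container 2 ≤ 2 → met
8. bloodborne-pathogen training 109 days ago vs limit 120 → met
9. sanitation citations on record 1 ≤ 4 → met
10. condition 'performs piercings' holds; premises liability coverage $600,000 ≥ $525,000 → met
11. health department inspection 168 days ago vs limit 270 → met
Not met: 2 of 11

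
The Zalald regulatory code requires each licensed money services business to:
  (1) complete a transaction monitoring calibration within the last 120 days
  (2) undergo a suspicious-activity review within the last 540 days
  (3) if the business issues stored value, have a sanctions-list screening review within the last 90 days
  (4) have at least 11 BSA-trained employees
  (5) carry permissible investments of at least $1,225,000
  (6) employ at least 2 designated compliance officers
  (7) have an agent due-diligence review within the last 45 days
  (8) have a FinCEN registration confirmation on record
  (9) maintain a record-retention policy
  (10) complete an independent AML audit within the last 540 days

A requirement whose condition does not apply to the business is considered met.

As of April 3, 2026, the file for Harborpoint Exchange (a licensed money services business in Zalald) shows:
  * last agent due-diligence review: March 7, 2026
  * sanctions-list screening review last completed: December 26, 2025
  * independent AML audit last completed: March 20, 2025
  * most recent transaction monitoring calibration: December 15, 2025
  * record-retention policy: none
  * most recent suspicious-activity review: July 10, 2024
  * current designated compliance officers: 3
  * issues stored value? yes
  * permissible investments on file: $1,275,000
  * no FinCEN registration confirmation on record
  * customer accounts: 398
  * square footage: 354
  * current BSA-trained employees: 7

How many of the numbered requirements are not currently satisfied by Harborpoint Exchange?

1. transaction monitoring calibration 109 days ago vs limit 120 → met
2. suspicious-activity review 632 days ago vs limit 540 → not met
3. condition 'issues stored value' holds; sanctions-list screening review 98 days ago vs limit 90 → not met
4. BSA-trained employees 7 < 11 → not met
5. permissible investments $1,275,000 ≥ $1,225,000 → met
6. designated compliance officers 3 ≥ 2 → met
7. agent due-diligence review 27 days ago vs limit 45 → met
8. FinCEN registration confirmation absent → not met
9. record-retention policy absent → not met
10. independent AML audit 379 days ago vs limit 540 → met
Not met: 5 of 10

5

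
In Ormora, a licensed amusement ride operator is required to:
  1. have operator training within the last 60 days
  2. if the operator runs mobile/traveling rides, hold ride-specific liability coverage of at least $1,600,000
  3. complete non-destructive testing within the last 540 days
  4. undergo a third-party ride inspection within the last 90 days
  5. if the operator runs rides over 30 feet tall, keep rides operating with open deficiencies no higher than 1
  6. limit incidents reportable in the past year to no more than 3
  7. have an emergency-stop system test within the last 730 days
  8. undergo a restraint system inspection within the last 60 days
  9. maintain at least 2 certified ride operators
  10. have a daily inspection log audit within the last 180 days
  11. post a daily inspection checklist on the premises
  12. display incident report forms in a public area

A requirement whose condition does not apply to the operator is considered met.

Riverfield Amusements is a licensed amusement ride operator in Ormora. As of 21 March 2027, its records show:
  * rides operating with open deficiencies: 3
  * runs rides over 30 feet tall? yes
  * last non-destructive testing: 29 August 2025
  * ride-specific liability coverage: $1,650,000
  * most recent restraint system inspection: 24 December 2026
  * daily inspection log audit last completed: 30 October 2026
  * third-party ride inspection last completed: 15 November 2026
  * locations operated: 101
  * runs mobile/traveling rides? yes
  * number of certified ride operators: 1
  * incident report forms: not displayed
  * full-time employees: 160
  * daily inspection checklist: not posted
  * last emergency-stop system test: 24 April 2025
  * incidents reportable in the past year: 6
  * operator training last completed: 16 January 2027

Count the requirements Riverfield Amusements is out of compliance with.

1. operator training 64 days ago vs limit 60 → not met
2. condition 'runs mobile/traveling rides' holds; ride-specific liability coverage $1,650,000 ≥ $1,600,000 → met
3. non-destructive testing 569 days ago vs limit 540 → not met
4. third-party ride inspection 126 days ago vs limit 90 → not met
5. condition 'runs rides over 30 feet tall' holds; rides operating with open deficiencies 3 > 1 → not met
6. incidents reportable in the past year 6 > 3 → not met
7. emergency-stop system test 696 days ago vs limit 730 → met
8. restraint system inspection 87 days ago vs limit 60 → not met
9. certified ride operators 1 < 2 → not met
10. daily inspection log audit 142 days ago vs limit 180 → met
11. daily inspection checklist absent → not met
12. incident report forms absent → not met
Not met: 9 of 12

9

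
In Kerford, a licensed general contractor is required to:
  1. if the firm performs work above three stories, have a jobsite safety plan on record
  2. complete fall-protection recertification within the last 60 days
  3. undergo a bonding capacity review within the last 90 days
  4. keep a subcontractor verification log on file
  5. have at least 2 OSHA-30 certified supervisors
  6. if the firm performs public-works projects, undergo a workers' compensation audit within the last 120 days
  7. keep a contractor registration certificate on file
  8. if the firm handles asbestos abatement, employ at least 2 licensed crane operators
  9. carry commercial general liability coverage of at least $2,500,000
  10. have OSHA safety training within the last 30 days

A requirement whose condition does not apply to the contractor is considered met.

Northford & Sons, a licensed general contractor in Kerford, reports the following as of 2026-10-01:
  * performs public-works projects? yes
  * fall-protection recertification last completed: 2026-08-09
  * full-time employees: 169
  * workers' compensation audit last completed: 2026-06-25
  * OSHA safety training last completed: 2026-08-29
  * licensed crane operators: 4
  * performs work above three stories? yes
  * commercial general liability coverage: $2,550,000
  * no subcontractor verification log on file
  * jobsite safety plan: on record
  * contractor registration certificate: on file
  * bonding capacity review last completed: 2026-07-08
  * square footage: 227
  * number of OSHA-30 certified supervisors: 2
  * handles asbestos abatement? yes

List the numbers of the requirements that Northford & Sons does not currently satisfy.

1. condition 'performs work above three stories' holds; jobsite safety plan present → met
2. fall-protection recertification 53 days ago vs limit 60 → met
3. bonding capacity review 85 days ago vs limit 90 → met
4. subcontractor verification log absent → not met
5. OSHA-30 certified supervisors 2 ≥ 2 → met
6. condition 'performs public-works projects' holds; workers' compensation audit 98 days ago vs limit 120 → met
7. contractor registration certificate present → met
8. condition 'handles asbestos abatement' holds; licensed crane operators 4 ≥ 2 → met
9. commercial general liability coverage $2,550,000 ≥ $2,500,000 → met
10. OSHA safety training 33 days ago vs limit 30 → not met
Not met: 4, 10

4, 10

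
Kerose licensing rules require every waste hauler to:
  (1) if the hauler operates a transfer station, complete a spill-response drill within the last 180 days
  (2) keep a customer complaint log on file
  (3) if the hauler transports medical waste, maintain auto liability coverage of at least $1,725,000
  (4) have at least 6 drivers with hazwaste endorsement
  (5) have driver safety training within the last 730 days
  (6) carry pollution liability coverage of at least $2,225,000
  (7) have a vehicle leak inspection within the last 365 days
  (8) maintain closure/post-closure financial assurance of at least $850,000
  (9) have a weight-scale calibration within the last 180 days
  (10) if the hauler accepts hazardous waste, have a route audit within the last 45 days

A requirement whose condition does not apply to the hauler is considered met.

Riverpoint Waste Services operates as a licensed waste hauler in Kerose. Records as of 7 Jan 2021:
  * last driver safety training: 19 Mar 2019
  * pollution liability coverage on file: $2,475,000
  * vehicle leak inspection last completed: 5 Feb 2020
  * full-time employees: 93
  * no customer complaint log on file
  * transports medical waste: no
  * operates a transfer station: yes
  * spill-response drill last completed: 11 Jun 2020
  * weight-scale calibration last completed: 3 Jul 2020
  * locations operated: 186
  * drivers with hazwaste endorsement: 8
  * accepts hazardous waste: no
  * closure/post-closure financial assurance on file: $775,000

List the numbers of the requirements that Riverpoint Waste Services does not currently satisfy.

1, 2, 8, 9

1. condition 'operates a transfer station' holds; spill-response drill 210 days ago vs limit 180 → not met
2. customer complaint log absent → not met
3. condition 'transports medical waste' does not hold → requirement n/a → met
4. drivers with hazwaste endorsement 8 ≥ 6 → met
5. driver safety training 660 days ago vs limit 730 → met
6. pollution liability coverage $2,475,000 ≥ $2,225,000 → met
7. vehicle leak inspection 337 days ago vs limit 365 → met
8. closure/post-closure financial assurance $775,000 < $850,000 → not met
9. weight-scale calibration 188 days ago vs limit 180 → not met
10. condition 'accepts hazardous waste' does not hold → requirement n/a → met
Not met: 1, 2, 8, 9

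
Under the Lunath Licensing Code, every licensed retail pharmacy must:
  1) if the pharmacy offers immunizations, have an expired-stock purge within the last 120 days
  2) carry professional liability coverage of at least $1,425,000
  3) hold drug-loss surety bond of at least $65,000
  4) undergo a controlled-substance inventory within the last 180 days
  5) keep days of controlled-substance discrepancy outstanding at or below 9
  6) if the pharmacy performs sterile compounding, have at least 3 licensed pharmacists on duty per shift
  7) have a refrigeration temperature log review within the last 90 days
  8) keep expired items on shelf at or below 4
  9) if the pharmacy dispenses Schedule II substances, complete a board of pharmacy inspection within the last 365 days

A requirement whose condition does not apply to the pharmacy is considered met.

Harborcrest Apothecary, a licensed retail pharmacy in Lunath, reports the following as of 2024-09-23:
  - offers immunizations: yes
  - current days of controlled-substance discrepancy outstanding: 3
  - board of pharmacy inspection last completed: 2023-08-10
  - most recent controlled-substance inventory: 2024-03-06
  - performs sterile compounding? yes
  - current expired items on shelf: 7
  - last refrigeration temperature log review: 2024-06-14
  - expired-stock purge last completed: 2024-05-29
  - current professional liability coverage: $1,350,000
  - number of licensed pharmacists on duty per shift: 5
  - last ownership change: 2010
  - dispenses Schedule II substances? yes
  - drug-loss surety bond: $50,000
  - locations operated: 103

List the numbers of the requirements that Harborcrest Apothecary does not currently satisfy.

1. condition 'offers immunizations' holds; expired-stock purge 117 days ago vs limit 120 → met
2. professional liability coverage $1,350,000 < $1,425,000 → not met
3. drug-loss surety bond $50,000 < $65,000 → not met
4. controlled-substance inventory 201 days ago vs limit 180 → not met
5. days of controlled-substance discrepancy outstanding 3 ≤ 9 → met
6. condition 'performs sterile compounding' holds; licensed pharmacists on duty per shift 5 ≥ 3 → met
7. refrigeration temperature log review 101 days ago vs limit 90 → not met
8. expired items on shelf 7 > 4 → not met
9. condition 'dispenses Schedule II substances' holds; board of pharmacy inspection 410 days ago vs limit 365 → not met
Not met: 2, 3, 4, 7, 8, 9

2, 3, 4, 7, 8, 9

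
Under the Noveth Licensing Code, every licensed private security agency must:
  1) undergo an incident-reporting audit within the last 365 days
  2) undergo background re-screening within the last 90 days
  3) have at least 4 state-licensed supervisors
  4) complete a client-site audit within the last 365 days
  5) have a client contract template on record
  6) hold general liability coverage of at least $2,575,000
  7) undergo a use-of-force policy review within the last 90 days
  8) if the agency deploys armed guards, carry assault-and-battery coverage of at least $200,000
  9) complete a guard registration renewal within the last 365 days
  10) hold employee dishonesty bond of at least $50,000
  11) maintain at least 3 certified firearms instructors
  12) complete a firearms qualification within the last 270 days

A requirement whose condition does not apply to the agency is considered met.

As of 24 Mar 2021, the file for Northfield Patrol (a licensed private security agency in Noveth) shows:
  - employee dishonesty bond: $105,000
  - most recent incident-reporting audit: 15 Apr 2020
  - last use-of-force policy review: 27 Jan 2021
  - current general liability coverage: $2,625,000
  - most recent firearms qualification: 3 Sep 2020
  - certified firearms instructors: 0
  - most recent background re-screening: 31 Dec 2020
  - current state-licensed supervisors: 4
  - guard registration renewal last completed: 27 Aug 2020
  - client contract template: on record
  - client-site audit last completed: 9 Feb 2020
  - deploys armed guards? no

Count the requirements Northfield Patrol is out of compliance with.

1. incident-reporting audit 343 days ago vs limit 365 → met
2. background re-screening 83 days ago vs limit 90 → met
3. state-licensed supervisors 4 ≥ 4 → met
4. client-site audit 409 days ago vs limit 365 → not met
5. client contract template present → met
6. general liability coverage $2,625,000 ≥ $2,575,000 → met
7. use-of-force policy review 56 days ago vs limit 90 → met
8. condition 'deploys armed guards' does not hold → requirement n/a → met
9. guard registration renewal 209 days ago vs limit 365 → met
10. employee dishonesty bond $105,000 ≥ $50,000 → met
11. certified firearms instructors 0 < 3 → not met
12. firearms qualification 202 days ago vs limit 270 → met
Not met: 2 of 12

2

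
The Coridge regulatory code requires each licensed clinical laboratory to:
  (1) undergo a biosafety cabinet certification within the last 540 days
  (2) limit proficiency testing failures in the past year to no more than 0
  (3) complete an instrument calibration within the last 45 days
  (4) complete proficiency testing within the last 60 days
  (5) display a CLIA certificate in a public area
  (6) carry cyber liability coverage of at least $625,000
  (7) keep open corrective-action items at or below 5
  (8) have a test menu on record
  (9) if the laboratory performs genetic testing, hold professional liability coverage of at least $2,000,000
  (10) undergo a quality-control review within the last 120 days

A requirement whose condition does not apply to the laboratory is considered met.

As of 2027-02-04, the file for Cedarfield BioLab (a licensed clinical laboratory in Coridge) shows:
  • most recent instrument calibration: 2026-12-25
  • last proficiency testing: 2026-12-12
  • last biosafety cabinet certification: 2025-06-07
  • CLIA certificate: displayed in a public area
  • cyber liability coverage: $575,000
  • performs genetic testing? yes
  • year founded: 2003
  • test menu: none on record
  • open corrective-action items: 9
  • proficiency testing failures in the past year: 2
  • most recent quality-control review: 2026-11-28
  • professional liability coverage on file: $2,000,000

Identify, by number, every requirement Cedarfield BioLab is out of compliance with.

1. biosafety cabinet certification 607 days ago vs limit 540 → not met
2. proficiency testing failures in the past year 2 > 0 → not met
3. instrument calibration 41 days ago vs limit 45 → met
4. proficiency testing 54 days ago vs limit 60 → met
5. CLIA certificate present → met
6. cyber liability coverage $575,000 < $625,000 → not met
7. open corrective-action items 9 > 5 → not met
8. test menu absent → not met
9. condition 'performs genetic testing' holds; professional liability coverage $2,000,000 ≥ $2,000,000 → met
10. quality-control review 68 days ago vs limit 120 → met
Not met: 1, 2, 6, 7, 8

1, 2, 6, 7, 8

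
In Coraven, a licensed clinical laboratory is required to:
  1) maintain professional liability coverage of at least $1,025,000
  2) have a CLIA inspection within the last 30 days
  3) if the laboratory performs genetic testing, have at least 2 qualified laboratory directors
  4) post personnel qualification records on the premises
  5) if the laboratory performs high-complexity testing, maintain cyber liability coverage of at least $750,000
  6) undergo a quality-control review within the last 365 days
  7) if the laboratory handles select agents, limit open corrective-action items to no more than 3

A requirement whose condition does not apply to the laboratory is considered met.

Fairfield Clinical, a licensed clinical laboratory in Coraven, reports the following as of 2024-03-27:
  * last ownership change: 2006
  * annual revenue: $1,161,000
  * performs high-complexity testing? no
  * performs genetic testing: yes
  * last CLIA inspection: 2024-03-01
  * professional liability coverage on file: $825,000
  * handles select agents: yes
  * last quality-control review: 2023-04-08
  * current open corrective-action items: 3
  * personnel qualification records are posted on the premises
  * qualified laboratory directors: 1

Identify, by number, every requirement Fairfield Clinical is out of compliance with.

1, 3

1. professional liability coverage $825,000 < $1,025,000 → not met
2. CLIA inspection 26 days ago vs limit 30 → met
3. condition 'performs genetic testing' holds; qualified laboratory directors 1 < 2 → not met
4. personnel qualification records present → met
5. condition 'performs high-complexity testing' does not hold → requirement n/a → met
6. quality-control review 354 days ago vs limit 365 → met
7. condition 'handles select agents' holds; open corrective-action items 3 ≤ 3 → met
Not met: 1, 3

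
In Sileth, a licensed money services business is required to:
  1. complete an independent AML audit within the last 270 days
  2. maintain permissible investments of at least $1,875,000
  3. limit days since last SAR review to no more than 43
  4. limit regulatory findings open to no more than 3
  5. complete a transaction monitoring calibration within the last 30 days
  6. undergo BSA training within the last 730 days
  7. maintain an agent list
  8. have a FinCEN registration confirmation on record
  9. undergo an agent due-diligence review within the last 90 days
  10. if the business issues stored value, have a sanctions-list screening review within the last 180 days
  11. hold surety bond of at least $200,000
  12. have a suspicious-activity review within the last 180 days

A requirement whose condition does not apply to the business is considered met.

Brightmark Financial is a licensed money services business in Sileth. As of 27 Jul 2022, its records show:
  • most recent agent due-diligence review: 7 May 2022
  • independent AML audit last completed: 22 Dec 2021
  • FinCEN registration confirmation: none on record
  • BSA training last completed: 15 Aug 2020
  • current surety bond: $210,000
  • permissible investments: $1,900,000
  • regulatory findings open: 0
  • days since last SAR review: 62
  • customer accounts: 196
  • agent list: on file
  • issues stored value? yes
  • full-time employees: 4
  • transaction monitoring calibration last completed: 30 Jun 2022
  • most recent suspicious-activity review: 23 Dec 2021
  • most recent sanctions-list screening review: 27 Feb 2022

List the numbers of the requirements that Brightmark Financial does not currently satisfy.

3, 8, 12

1. independent AML audit 217 days ago vs limit 270 → met
2. permissible investments $1,900,000 ≥ $1,875,000 → met
3. days since last SAR review 62 > 43 → not met
4. regulatory findings open 0 ≤ 3 → met
5. transaction monitoring calibration 27 days ago vs limit 30 → met
6. BSA training 711 days ago vs limit 730 → met
7. agent list present → met
8. FinCEN registration confirmation absent → not met
9. agent due-diligence review 81 days ago vs limit 90 → met
10. condition 'issues stored value' holds; sanctions-list screening review 150 days ago vs limit 180 → met
11. surety bond $210,000 ≥ $200,000 → met
12. suspicious-activity review 216 days ago vs limit 180 → not met
Not met: 3, 8, 12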